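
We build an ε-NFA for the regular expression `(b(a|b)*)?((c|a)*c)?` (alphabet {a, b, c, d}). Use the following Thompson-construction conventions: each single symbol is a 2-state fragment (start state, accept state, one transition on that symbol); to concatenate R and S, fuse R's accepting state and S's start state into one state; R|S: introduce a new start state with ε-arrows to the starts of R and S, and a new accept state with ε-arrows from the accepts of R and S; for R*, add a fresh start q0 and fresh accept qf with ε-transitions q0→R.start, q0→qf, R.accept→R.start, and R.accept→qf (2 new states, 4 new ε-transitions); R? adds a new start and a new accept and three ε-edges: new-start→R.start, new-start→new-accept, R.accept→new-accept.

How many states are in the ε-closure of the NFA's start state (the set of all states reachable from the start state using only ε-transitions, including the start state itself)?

Let C(F) = |ε-closure(F.start)| within fragment F, and note whether F accepts ε. Symbol fragments have C = 1 and do not accept ε. Then:
  a|b : new start ε-reaches every alternative's start; none of them accept ε, so the new accept is not reached: |closure| = 1 + 1 + 1 = 3
  (a|b)* : |closure| = 1 (new start) + 3 (body) + 1 (new accept) = 5
  b(a|b)* : |closure| equals the left operand's closure size = 1 (its accept is not ε-reachable, so the closure stops there)
  (b(a|b)*)? : |closure| = 1 (new start) + 1 (body) + 1 (new accept, via ε) = 3
  c|a : new start ε-reaches every alternative's start; none of them accept ε, so the new accept is not reached: |closure| = 1 + 1 + 1 = 3
  (c|a)* : the star's fresh start ε-reaches both the body's start and the fresh accept: |closure| = 2 + 3 = 5
  (c|a)*c : the left operand accepts ε, so the closure extends into the next operand (the shared merged state is already counted); |closure| = 5 + (1−1) = 5
  ((c|a)*c)? : new start has ε-edges to the inner start and to the new accept, so |closure| = 2 + 5 = 7
  (b(a|b)*)?((c|a)*c)? : |closure| = 3 + (7−1) = 9 (closure spills across the concat boundary because the left factor accepts ε)

9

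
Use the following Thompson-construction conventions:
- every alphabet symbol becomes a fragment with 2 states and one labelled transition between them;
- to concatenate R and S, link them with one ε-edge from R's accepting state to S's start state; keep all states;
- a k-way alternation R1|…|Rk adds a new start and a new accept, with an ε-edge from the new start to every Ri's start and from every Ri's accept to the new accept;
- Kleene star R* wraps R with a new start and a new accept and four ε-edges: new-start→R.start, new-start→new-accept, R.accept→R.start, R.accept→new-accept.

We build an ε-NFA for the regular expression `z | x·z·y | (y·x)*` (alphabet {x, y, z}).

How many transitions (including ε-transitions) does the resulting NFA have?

19

Building bottom-up:
Each of the 6 symbol leaves contributes 1 transition (1 symbol, 0 ε).
  x·z·y = 5 transitions (3 symbol, 2 ε)
  y·x = 3 transitions (2 symbol, 1 ε)
  (y·x)* = 7 transitions (2 symbol, 5 ε)
  z | x·z·y | (y·x)* = 19 transitions (6 symbol, 13 ε)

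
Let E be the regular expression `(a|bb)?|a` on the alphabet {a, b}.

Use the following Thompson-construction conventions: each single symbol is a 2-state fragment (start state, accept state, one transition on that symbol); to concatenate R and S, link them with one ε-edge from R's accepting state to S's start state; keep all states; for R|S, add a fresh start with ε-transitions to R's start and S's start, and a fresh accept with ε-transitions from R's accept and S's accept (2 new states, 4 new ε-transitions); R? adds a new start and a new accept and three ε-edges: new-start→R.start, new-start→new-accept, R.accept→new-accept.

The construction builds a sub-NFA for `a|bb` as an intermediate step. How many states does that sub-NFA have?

Fragment for `a|bb`:
Each of the 3 symbol leaves contributes a 2-state fragment.
  bb = 4 states
  a|bb = 8 states

8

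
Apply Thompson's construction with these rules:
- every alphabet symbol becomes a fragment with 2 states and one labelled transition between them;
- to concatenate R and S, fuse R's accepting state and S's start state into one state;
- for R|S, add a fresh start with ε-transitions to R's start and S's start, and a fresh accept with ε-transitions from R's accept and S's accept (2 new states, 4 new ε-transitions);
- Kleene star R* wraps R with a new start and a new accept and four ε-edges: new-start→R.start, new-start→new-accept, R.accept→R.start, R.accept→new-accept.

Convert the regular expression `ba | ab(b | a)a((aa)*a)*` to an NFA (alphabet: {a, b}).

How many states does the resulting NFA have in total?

Per subexpression:
Each of the 10 symbol leaves contributes a 2-state fragment.
  ba → 3 states
  b | a → 6 states
  aa → 3 states
  (aa)* → 5 states
  (aa)*a → 6 states
  ((aa)*a)* → 8 states
  ab(b | a)a((aa)*a)* → 16 states
  ba | ab(b | a)a((aa)*a)* → 21 states

21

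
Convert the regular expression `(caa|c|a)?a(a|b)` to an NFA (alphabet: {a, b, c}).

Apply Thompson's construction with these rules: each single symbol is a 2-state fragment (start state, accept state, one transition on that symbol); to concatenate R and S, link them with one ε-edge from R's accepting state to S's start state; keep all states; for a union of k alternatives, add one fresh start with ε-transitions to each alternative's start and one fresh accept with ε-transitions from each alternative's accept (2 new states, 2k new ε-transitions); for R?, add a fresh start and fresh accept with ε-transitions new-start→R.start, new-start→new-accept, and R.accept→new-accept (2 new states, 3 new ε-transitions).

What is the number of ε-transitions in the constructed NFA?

Per subexpression:
Each of the 8 symbol leaves contributes 0 ε-transitions.
  caa = 2 ε-transitions
  caa|c|a = 8 ε-transitions
  (caa|c|a)? = 11 ε-transitions
  a|b = 4 ε-transitions
  (caa|c|a)?a(a|b) = 17 ε-transitions

17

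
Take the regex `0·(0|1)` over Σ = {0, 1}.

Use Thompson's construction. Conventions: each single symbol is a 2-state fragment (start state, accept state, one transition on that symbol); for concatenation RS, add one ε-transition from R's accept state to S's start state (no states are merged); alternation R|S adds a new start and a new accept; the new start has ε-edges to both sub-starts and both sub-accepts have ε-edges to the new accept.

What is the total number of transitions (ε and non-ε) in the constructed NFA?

8

Per subexpression:
Each of the 3 symbol leaves contributes 1 transition (1 symbol, 0 ε).
  0|1 : 6 transitions (2 symbol, 4 ε)
  0·(0|1) : 8 transitions (3 symbol, 5 ε)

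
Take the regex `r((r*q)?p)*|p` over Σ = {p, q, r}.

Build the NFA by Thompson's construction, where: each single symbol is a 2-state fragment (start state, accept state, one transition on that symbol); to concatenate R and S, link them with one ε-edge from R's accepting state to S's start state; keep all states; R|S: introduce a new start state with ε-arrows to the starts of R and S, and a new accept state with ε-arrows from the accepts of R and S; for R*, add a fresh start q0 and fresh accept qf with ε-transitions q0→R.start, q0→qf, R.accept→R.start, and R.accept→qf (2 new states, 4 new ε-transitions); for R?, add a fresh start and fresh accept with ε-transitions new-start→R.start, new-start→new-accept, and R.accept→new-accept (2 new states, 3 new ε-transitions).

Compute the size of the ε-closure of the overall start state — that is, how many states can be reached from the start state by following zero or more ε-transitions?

3

Compute the ε-closure size of each fragment's start state recursively; a symbol fragment's start has no outgoing ε-edge, so its closure is just itself (size 1).
  r* — C = 1 (new start) + 1 (body) + 1 (new accept) = 3
  r*q — the left operand accepts ε, so the closure extends into the next operand (via the concat ε-link); C = 3 + 1 = 4
  (r*q)? — new start has ε-edges to the inner start and to the new accept, so C = 2 + 4 = 6
  (r*q)?p — the left operand accepts ε, so the closure extends into the next operand (via the concat ε-link); C = 6 + 1 = 7
  ((r*q)?p)* — new start has ε-edges to the inner start and to the new accept, so C = 2 + 7 = 9
  r((r*q)?p)* — same as the first factor's closure: C = 1
  r((r*q)?p)*|p — new start ε-reaches every alternative's start; none of them accept ε, so the new accept is not reached: C = 1 + 1 + 1 = 3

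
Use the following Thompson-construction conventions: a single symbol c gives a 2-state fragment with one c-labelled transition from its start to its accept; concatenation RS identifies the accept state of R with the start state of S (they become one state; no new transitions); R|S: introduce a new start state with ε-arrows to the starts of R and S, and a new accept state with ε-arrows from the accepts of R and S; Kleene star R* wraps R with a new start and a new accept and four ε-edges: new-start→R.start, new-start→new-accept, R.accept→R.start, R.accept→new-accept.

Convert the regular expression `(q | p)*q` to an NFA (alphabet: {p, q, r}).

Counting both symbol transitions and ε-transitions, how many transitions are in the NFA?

By structural recursion:
Each of the 3 symbol leaves contributes 1 transition (1 symbol, 0 ε).
  q | p — 6 transitions (2 symbol, 4 ε)
  (q | p)* — 10 transitions (2 symbol, 8 ε)
  (q | p)*q — 11 transitions (3 symbol, 8 ε)

11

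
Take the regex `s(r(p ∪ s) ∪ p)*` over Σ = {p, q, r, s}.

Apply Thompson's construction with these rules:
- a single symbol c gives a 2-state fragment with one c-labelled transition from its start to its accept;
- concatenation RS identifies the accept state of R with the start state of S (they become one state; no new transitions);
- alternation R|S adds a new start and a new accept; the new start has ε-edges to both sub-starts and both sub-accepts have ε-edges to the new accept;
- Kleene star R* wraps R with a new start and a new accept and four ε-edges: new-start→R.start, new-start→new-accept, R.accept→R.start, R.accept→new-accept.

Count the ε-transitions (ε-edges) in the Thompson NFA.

12

Per subexpression:
Each of the 5 symbol leaves contributes 0 ε-transitions.
  p ∪ s : 4 ε-transitions
  r(p ∪ s) : 4 ε-transitions
  r(p ∪ s) ∪ p : 8 ε-transitions
  (r(p ∪ s) ∪ p)* : 12 ε-transitions
  s(r(p ∪ s) ∪ p)* : 12 ε-transitions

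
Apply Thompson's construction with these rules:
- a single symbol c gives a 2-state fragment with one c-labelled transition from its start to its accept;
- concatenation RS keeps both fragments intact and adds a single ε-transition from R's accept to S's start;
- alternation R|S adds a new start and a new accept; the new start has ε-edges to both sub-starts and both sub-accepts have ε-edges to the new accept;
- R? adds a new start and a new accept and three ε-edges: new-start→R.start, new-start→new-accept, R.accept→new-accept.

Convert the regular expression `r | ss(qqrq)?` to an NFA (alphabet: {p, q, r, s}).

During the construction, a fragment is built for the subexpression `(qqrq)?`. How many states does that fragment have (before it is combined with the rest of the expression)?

Fragment for `(qqrq)?`:
Each of the 4 symbol leaves contributes a 2-state fragment.
  qqrq → 8 states
  (qqrq)? → 10 states

10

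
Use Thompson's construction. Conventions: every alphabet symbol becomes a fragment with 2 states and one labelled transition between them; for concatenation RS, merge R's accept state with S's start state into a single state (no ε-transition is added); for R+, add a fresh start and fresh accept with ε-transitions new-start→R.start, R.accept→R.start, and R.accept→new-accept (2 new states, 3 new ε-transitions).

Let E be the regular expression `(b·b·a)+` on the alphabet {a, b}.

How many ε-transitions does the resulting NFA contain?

Building bottom-up:
Each of the 3 symbol leaves contributes 0 ε-transitions.
  b·b·a = 0 ε-transitions
  (b·b·a)+ = 3 ε-transitions

3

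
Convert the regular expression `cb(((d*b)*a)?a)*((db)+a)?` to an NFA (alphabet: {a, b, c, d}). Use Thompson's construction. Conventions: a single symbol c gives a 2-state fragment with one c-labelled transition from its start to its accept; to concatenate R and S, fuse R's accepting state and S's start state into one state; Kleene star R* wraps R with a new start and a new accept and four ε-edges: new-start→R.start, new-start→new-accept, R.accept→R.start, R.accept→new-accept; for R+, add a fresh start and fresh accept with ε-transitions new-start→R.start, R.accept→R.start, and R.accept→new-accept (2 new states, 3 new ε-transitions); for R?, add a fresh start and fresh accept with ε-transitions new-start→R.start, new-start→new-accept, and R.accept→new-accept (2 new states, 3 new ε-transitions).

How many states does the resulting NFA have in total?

Building bottom-up:
Each of the 9 symbol leaves contributes a 2-state fragment.
  d* : 4 states
  d*b : 5 states
  (d*b)* : 7 states
  (d*b)*a : 8 states
  ((d*b)*a)? : 10 states
  ((d*b)*a)?a : 11 states
  (((d*b)*a)?a)* : 13 states
  db : 3 states
  (db)+ : 5 states
  (db)+a : 6 states
  ((db)+a)? : 8 states
  cb(((d*b)*a)?a)*((db)+a)? : 22 states

22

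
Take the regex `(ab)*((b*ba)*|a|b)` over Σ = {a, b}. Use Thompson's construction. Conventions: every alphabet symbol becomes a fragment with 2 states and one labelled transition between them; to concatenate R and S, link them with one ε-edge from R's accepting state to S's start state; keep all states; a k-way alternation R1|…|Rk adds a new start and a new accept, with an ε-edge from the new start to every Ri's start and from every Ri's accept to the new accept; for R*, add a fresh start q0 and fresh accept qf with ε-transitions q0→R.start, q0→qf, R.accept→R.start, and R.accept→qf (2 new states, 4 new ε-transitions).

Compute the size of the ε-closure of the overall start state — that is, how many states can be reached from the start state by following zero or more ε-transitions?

Compute the ε-closure size of each fragment's start state recursively; a symbol fragment's start has no outgoing ε-edge, so its closure is just itself (size 1).
  ab — same as the first factor's closure: |ε-closure| = 1
  (ab)* — |ε-closure| = 1 (new start) + 1 (body) + 1 (new accept) = 3
  b* — |ε-closure| = 1 (new start) + 1 (body) + 1 (new accept) = 3
  b*ba — the left operand accepts ε, so the closure extends into the next operand (via the concat ε-link); |ε-closure| = 3 + 1 = 4
  (b*ba)* — |ε-closure| = 1 (new start) + 4 (body) + 1 (new accept) = 6
  (b*ba)*|a|b — new start ε-reaches every alternative's start; at least one alternative accepts ε, so the union's new accept is reached too: |ε-closure| = 1 + 6 + 1 + 1 + 1 = 10
  (ab)*((b*ba)*|a|b) — the left operand accepts ε, so the closure extends into the next operand (via the concat ε-link); |ε-closure| = 3 + 10 = 13

13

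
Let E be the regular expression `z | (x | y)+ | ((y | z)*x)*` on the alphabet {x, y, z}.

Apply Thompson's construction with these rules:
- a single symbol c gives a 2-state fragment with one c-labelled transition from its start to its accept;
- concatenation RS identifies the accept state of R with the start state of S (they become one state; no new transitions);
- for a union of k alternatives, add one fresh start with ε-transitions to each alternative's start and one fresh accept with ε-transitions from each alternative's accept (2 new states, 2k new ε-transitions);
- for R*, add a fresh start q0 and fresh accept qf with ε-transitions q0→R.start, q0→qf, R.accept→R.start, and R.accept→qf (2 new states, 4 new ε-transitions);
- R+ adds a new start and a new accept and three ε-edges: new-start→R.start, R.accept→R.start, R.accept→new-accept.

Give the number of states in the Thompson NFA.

Recursing over subexpressions:
Each of the 6 symbol leaves contributes a 2-state fragment.
  x | y — 6 states
  (x | y)+ — 8 states
  y | z — 6 states
  (y | z)* — 8 states
  (y | z)*x — 9 states
  ((y | z)*x)* — 11 states
  z | (x | y)+ | ((y | z)*x)* — 23 states

23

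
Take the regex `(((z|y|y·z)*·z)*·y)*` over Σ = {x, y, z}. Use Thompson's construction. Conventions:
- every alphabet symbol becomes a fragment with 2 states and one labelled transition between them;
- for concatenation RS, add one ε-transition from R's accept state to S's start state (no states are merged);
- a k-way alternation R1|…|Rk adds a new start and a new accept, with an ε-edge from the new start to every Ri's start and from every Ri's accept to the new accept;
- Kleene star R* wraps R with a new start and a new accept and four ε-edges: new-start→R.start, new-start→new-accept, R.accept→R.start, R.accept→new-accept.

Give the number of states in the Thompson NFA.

20

Recursing over subexpressions:
Each of the 6 symbol leaves contributes a 2-state fragment.
  y·z — 4 states
  z|y|y·z — 10 states
  (z|y|y·z)* — 12 states
  (z|y|y·z)*·z — 14 states
  ((z|y|y·z)*·z)* — 16 states
  ((z|y|y·z)*·z)*·y — 18 states
  (((z|y|y·z)*·z)*·y)* — 20 states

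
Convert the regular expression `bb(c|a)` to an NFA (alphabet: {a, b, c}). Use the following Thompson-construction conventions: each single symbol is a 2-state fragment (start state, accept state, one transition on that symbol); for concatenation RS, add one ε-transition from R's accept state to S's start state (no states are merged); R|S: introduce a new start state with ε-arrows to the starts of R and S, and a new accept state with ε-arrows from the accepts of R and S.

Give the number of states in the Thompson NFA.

10

By structural recursion:
Each of the 4 symbol leaves contributes a 2-state fragment.
  c|a : 6 states
  bb(c|a) : 10 states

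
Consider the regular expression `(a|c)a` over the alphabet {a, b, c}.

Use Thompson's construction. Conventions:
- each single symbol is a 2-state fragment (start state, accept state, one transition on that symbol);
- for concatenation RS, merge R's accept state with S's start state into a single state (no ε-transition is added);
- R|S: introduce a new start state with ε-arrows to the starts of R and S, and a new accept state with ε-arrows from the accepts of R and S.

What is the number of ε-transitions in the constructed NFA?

4

By structural recursion:
Each of the 3 symbol leaves contributes 0 ε-transitions.
  a|c = 4 ε-transitions
  (a|c)a = 4 ε-transitions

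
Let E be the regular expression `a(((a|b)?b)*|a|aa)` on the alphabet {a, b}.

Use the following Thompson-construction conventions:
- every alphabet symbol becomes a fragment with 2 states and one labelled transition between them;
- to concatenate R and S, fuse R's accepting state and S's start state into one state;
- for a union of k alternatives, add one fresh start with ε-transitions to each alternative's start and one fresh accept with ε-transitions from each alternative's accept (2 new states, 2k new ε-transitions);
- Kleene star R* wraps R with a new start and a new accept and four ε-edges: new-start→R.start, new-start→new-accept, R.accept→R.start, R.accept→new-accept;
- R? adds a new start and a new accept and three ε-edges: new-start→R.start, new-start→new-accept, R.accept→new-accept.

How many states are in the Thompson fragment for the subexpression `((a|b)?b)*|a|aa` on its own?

18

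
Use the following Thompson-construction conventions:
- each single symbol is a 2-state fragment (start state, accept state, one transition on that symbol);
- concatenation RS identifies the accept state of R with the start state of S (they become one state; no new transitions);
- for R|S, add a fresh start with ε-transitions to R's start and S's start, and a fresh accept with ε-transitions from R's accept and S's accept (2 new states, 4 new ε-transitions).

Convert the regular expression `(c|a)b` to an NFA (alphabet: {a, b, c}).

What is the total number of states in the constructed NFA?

7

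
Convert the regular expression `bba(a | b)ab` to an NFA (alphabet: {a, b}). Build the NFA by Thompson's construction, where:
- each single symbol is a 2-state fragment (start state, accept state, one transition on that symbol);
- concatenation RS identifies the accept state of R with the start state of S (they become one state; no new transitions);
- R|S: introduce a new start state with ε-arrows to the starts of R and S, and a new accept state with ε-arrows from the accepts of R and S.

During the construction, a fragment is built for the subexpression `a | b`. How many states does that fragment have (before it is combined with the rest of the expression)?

Fragment for `a | b`:
Each of the 2 symbol leaves contributes a 2-state fragment.
  a | b — 6 states

6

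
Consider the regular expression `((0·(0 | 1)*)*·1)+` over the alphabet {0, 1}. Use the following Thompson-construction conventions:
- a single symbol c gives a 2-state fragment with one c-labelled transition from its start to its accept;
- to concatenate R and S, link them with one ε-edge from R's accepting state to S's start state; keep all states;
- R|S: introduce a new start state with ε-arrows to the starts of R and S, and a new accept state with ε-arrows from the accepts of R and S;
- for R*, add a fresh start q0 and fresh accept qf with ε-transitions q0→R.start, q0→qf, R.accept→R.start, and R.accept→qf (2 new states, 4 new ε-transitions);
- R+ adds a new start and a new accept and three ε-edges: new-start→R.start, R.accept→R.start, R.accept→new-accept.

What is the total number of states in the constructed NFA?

Building bottom-up:
Each of the 4 symbol leaves contributes a 2-state fragment.
  0 | 1 → 6 states
  (0 | 1)* → 8 states
  0·(0 | 1)* → 10 states
  (0·(0 | 1)*)* → 12 states
  (0·(0 | 1)*)*·1 → 14 states
  ((0·(0 | 1)*)*·1)+ → 16 states

16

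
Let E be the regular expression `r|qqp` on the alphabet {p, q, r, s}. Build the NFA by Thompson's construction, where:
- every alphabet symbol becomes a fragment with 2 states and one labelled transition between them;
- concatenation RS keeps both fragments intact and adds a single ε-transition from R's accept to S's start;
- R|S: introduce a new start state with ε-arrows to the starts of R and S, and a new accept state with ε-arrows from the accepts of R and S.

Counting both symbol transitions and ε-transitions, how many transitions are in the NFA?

10

Recursing over subexpressions:
Each of the 4 symbol leaves contributes 1 transition (1 symbol, 0 ε).
  qqp : 5 transitions (3 symbol, 2 ε)
  r|qqp : 10 transitions (4 symbol, 6 ε)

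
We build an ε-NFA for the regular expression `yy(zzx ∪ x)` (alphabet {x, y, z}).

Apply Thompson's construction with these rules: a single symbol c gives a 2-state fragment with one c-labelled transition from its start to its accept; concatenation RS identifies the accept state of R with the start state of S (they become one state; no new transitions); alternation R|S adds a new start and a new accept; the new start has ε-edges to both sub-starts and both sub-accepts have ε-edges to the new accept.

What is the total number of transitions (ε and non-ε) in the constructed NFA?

By structural recursion:
Each of the 6 symbol leaves contributes 1 transition (1 symbol, 0 ε).
  zzx : 3 transitions (3 symbol, 0 ε)
  zzx ∪ x : 8 transitions (4 symbol, 4 ε)
  yy(zzx ∪ x) : 10 transitions (6 symbol, 4 ε)

10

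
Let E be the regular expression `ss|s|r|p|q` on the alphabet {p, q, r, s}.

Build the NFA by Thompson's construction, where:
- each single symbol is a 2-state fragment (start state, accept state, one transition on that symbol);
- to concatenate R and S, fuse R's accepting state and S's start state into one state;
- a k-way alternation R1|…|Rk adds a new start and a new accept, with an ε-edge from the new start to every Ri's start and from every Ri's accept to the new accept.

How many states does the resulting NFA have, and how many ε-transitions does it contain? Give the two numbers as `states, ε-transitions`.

13, 10

By structural recursion:
Each of the 6 symbol leaves contributes 2 states and 0 ε-transitions.
  ss → 3 states, 0 ε-transitions
  ss|s|r|p|q → 13 states, 10 ε-transitions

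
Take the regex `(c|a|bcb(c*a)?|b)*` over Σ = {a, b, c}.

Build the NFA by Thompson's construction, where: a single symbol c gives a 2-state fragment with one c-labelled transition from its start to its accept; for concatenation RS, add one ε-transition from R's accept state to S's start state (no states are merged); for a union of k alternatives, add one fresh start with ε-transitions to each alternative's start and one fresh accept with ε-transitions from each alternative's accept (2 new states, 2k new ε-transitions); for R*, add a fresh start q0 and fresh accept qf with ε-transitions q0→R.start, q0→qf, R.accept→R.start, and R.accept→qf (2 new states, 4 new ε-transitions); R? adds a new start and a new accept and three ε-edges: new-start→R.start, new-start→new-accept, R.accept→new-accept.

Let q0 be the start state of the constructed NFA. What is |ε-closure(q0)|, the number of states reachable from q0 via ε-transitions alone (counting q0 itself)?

7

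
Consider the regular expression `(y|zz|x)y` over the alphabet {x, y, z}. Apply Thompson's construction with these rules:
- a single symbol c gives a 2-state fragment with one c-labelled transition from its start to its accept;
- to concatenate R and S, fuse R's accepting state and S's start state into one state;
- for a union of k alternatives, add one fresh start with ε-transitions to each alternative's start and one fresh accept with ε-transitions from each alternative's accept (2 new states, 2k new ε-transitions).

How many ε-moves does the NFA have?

6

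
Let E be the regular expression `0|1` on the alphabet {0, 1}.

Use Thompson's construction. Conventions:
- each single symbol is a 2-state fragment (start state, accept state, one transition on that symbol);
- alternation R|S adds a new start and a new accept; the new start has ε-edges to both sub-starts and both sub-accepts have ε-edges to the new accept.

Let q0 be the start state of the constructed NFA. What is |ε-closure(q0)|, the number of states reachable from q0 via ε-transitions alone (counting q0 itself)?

Compute the ε-closure size of each fragment's start state recursively; a symbol fragment's start has no outgoing ε-edge, so its closure is just itself (size 1).
  0|1 → new start ε-reaches every alternative's start; none of them accept ε, so the new accept is not reached: |ε-closure| = 1 + 1 + 1 = 3

3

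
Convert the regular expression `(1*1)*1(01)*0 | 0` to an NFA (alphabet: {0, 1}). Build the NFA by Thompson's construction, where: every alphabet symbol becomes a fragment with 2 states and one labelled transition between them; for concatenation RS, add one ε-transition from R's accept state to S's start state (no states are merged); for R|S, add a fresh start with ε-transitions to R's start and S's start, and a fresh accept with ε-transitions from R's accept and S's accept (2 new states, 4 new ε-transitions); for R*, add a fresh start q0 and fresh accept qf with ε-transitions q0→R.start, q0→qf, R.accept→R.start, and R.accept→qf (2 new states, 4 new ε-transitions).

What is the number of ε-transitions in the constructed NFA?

21

Per subexpression:
Each of the 7 symbol leaves contributes 0 ε-transitions.
  1* = 4 ε-transitions
  1*1 = 5 ε-transitions
  (1*1)* = 9 ε-transitions
  01 = 1 ε-transition
  (01)* = 5 ε-transitions
  (1*1)*1(01)*0 = 17 ε-transitions
  (1*1)*1(01)*0 | 0 = 21 ε-transitions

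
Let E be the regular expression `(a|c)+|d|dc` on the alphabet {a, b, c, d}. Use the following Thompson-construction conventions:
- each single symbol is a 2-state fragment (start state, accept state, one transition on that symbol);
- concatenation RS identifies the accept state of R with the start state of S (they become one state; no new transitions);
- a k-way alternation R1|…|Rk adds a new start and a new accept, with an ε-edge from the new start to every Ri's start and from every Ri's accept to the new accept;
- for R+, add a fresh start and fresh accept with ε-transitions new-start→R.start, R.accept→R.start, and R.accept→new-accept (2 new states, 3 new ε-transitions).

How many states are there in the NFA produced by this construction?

15

Building bottom-up:
Each of the 5 symbol leaves contributes a 2-state fragment.
  a|c — 6 states
  (a|c)+ — 8 states
  dc — 3 states
  (a|c)+|d|dc — 15 states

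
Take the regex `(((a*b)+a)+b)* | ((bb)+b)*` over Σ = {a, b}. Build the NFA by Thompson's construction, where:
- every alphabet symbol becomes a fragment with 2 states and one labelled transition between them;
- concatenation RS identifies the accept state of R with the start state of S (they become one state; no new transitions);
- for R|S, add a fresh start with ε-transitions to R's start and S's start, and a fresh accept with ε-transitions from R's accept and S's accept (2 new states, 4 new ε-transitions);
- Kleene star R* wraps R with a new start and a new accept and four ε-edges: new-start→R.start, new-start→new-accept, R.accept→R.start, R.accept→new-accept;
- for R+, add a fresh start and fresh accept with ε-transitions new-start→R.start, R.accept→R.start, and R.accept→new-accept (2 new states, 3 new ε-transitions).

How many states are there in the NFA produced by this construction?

Building bottom-up:
Each of the 7 symbol leaves contributes a 2-state fragment.
  a* → 4 states
  a*b → 5 states
  (a*b)+ → 7 states
  (a*b)+a → 8 states
  ((a*b)+a)+ → 10 states
  ((a*b)+a)+b → 11 states
  (((a*b)+a)+b)* → 13 states
  bb → 3 states
  (bb)+ → 5 states
  (bb)+b → 6 states
  ((bb)+b)* → 8 states
  (((a*b)+a)+b)* | ((bb)+b)* → 23 states

23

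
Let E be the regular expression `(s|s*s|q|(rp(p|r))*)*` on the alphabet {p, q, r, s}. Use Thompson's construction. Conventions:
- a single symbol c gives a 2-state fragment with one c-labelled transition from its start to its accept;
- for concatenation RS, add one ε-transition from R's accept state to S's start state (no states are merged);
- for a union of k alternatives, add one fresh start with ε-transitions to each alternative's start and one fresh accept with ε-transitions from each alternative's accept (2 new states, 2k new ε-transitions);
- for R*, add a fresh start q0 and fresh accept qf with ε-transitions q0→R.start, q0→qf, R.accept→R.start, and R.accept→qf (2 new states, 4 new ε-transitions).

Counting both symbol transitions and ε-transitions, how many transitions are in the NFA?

35

Recursing over subexpressions:
Each of the 8 symbol leaves contributes 1 transition (1 symbol, 0 ε).
  s* → 5 transitions (1 symbol, 4 ε)
  s*s → 7 transitions (2 symbol, 5 ε)
  p|r → 6 transitions (2 symbol, 4 ε)
  rp(p|r) → 10 transitions (4 symbol, 6 ε)
  (rp(p|r))* → 14 transitions (4 symbol, 10 ε)
  s|s*s|q|(rp(p|r))* → 31 transitions (8 symbol, 23 ε)
  (s|s*s|q|(rp(p|r))*)* → 35 transitions (8 symbol, 27 ε)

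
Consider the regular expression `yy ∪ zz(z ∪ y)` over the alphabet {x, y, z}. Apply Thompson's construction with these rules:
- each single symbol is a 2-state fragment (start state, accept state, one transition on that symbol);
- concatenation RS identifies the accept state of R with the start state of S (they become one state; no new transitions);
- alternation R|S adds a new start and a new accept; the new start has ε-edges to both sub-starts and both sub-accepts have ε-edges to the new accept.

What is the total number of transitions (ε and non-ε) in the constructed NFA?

14

Bottom-up over the parse tree:
Each of the 6 symbol leaves contributes 1 transition (1 symbol, 0 ε).
  yy = 2 transitions (2 symbol, 0 ε)
  z ∪ y = 6 transitions (2 symbol, 4 ε)
  zz(z ∪ y) = 8 transitions (4 symbol, 4 ε)
  yy ∪ zz(z ∪ y) = 14 transitions (6 symbol, 8 ε)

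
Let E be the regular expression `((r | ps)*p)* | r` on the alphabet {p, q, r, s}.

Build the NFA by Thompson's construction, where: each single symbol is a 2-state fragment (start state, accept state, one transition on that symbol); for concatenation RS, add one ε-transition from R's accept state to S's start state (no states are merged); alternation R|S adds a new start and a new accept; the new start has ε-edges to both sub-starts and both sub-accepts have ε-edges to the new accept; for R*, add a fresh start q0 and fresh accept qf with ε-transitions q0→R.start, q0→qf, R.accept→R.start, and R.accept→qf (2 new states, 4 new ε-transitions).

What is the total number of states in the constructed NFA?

Bottom-up over the parse tree:
Each of the 5 symbol leaves contributes a 2-state fragment.
  ps → 4 states
  r | ps → 8 states
  (r | ps)* → 10 states
  (r | ps)*p → 12 states
  ((r | ps)*p)* → 14 states
  ((r | ps)*p)* | r → 18 states

18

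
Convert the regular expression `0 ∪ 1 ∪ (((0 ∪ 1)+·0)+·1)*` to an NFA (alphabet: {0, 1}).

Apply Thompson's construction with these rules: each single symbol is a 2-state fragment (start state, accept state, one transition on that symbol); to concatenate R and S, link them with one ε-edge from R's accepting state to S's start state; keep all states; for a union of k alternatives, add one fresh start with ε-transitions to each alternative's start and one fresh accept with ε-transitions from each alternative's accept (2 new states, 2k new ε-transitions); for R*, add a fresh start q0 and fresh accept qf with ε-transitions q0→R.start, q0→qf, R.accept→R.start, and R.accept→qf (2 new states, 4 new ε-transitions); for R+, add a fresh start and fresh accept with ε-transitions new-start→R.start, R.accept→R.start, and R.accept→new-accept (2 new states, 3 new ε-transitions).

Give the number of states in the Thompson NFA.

22

Recursing over subexpressions:
Each of the 6 symbol leaves contributes a 2-state fragment.
  0 ∪ 1 : 6 states
  (0 ∪ 1)+ : 8 states
  (0 ∪ 1)+·0 : 10 states
  ((0 ∪ 1)+·0)+ : 12 states
  ((0 ∪ 1)+·0)+·1 : 14 states
  (((0 ∪ 1)+·0)+·1)* : 16 states
  0 ∪ 1 ∪ (((0 ∪ 1)+·0)+·1)* : 22 states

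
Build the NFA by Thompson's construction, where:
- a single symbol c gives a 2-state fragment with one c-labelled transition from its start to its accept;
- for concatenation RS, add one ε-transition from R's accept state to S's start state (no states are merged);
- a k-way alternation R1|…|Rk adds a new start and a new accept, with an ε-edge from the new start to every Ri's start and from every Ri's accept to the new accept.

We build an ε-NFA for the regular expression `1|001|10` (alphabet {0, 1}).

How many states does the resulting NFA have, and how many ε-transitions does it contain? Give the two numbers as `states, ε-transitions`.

By structural recursion:
Each of the 6 symbol leaves contributes 2 states and 0 ε-transitions.
  001 : 6 states, 2 ε-transitions
  10 : 4 states, 1 ε-transition
  1|001|10 : 14 states, 9 ε-transitions

14, 9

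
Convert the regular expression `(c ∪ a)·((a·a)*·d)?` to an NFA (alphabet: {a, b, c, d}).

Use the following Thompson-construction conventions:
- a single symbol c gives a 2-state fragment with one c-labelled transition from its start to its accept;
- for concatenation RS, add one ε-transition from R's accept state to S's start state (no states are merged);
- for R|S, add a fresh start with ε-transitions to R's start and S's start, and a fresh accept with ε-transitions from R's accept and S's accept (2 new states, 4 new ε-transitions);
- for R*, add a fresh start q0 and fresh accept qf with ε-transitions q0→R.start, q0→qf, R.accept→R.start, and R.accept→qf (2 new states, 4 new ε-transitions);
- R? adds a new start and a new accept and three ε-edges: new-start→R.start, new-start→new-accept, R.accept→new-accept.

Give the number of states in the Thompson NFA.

16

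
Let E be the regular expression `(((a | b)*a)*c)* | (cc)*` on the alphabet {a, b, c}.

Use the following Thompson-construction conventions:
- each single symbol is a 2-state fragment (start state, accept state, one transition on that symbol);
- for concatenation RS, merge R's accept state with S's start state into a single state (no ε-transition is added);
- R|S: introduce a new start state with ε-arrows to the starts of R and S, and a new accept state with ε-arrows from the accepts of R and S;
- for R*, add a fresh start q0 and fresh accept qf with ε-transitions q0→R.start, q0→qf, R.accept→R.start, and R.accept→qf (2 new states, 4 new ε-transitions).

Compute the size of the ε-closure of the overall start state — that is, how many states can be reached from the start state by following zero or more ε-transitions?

14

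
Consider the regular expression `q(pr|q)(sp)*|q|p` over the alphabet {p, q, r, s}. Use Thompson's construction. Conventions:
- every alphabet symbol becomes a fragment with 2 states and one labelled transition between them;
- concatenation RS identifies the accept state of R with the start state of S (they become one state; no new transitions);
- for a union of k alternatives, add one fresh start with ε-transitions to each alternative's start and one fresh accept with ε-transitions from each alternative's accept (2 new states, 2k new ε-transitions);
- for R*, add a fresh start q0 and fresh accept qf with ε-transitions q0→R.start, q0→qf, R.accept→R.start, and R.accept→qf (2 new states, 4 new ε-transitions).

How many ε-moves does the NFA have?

14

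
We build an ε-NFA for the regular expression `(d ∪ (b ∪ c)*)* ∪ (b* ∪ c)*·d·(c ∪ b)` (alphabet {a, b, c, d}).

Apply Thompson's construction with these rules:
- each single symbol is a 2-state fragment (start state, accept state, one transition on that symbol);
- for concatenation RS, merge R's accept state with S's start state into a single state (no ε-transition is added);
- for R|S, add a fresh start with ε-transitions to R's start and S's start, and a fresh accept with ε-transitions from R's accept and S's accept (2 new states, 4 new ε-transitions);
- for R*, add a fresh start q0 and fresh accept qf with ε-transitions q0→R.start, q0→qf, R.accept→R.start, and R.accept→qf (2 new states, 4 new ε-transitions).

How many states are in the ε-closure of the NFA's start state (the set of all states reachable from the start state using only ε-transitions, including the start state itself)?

20

Work bottom-up. For each fragment F, track |ε-closure(F.start)| and whether F's accept lies in that closure (i.e. whether F accepts ε). A single-symbol fragment has closure size 1 and does not accept ε.
  b ∪ c — |ε-closure| = 1 + 1 + 1 = 3 (the new accept is not ε-reachable since no branch accepts ε)
  (b ∪ c)* — |ε-closure| = 1 (new start) + 3 (body) + 1 (new accept) = 5
  d ∪ (b ∪ c)* — new start ε-reaches every alternative's start; at least one alternative accepts ε, so the union's new accept is reached too: |ε-closure| = 1 + 1 + 5 + 1 = 8
  (d ∪ (b ∪ c)*)* — new start has ε-edges to the inner start and to the new accept, so |ε-closure| = 2 + 8 = 10
  b* — new start has ε-edges to the inner start and to the new accept, so |ε-closure| = 2 + 1 = 3
  b* ∪ c — |ε-closure| = 1 (new start) + (3 + 1) + 1 (new accept, since some branch ε-reaches its own accept) = 6
  (b* ∪ c)* — new start has ε-edges to the inner start and to the new accept, so |ε-closure| = 2 + 6 = 8
  c ∪ b — new start ε-reaches every alternative's start; none of them accept ε, so the new accept is not reached: |ε-closure| = 1 + 1 + 1 = 3
  (b* ∪ c)*·d·(c ∪ b) — the left operand accepts ε, so the closure extends into the next operand (the shared merged state is already counted); |ε-closure| = 8 + (1−1) = 8
  (d ∪ (b ∪ c)*)* ∪ (b* ∪ c)*·d·(c ∪ b) — |ε-closure| = 1 (new start) + (10 + 8) + 1 (new accept, since some branch ε-reaches its own accept) = 20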